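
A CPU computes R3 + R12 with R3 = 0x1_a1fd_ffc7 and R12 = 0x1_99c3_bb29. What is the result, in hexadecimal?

0x33bc1baf0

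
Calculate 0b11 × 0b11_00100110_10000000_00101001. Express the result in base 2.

Multiply each base-2 digit by 3, carrying:
  1×3 = 3 → write 1 carry 1
  0×3+1 = 1 → write 1
  0×3 = 0 → write 0
  1×3 = 3 → write 1 carry 1
  0×3+1 = 1 → write 1
  1×3 = 3 → write 1 carry 1
  0×3+1 = 1 → write 1
  0×3 = 0 → write 0
  0×3 = 0 → write 0
  0×3 = 0 → write 0
  0×3 = 0 → write 0
  0×3 = 0 → write 0
  0×3 = 0 → write 0
  0×3 = 0 → write 0
  0×3 = 0 → write 0
  1×3 = 3 → write 1 carry 1
  0×3+1 = 1 → write 1
  1×3 = 3 → write 1 carry 1
  1×3+1 = 4 → write 0 carry 2
  0×3+2 = 2 → write 0 carry 1
  0×3+1 = 1 → write 1
  1×3 = 3 → write 1 carry 1
  0×3+1 = 1 → write 1
  0×3 = 0 → write 0
  1×3 = 3 → write 1 carry 1
  1×3+1 = 4 → write 0 carry 2
  remaining carry: 10

0b1001011100111000000001111011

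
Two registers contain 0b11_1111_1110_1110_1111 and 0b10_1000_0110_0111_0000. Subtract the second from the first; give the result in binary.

0b10111100001111111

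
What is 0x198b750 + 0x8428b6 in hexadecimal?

0x21ce006

Add column by column in base 16, right to left:
  0+6 = 6
  5+b = 0 carry 1
  7+8+1 = 0 carry 1
  b+2+1 = e
  8+4 = c
  9+8 = 1 carry 1
  1+0+1 = 2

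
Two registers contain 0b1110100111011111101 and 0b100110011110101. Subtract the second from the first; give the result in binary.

0b1110000001000001000

Subtract column by column in base 2:
  1-1 → 0
  0-0 → 0
  1-1 → 0
  1-0 → 1
  1-1 → 0
  1-1 → 0
  1-1 → 0
  1-1 → 0
  0-0 → 0
  1-0 → 1
  1-1 → 0
  1-1 → 0
  0-0 → 0
  0-0 → 0
  1-1 → 0
  0-0 → 0
  1-0 → 1
  1-0 → 1
  1-0 → 1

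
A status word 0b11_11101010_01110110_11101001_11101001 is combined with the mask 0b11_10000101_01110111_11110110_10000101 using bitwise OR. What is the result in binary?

OR bit by bit (1 where either bit is 1):
  1111101010011101101110100111101001
| 1110000101011101111111011010000101
= 1111101111011101111111111111101101

0b1111101111011101111111111111101101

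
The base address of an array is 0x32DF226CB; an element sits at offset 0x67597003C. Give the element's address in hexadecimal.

0x9A3892707

Add column by column in base 16, right to left:
  B+C = 7 carry 1
  C+3+1 = 0 carry 1
  6+0+1 = 7
  2+0 = 2
  2+7 = 9
  F+9 = 8 carry 1
  D+5+1 = 3 carry 1
  2+7+1 = A
  3+6 = 9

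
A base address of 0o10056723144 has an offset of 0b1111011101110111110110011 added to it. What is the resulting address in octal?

0o10252513027

0b1111011101110111110110011 = 0o173567663 in octal.
Add column by column in base 8, right to left:
  4+3 = 7
  4+6 = 2 carry 1
  1+6+1 = 0 carry 1
  3+7+1 = 3 carry 1
  2+6+1 = 1 carry 1
  7+5+1 = 5 carry 1
  6+3+1 = 2 carry 1
  5+7+1 = 5 carry 1
  0+1+1 = 2
  0+0 = 0
  1+0 = 1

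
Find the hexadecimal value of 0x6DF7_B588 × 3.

0x149E72098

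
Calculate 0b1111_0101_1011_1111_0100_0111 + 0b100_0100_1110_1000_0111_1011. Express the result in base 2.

0b1001110101010011111000010

Add column by column in base 2, right to left:
  1+1 = 0 carry 1
  1+1+1 = 1 carry 1
  1+0+1 = 0 carry 1
  0+1+1 = 0 carry 1
  0+1+1 = 0 carry 1
  0+1+1 = 0 carry 1
  1+1+1 = 1 carry 1
  0+0+1 = 1
  1+0 = 1
  1+0 = 1
  1+0 = 1
  1+1 = 0 carry 1
  1+0+1 = 0 carry 1
  1+1+1 = 1 carry 1
  0+1+1 = 0 carry 1
  1+1+1 = 1 carry 1
  1+0+1 = 0 carry 1
  0+0+1 = 1
  1+1 = 0 carry 1
  0+0+1 = 1
  1+0 = 1
  1+0 = 1
  1+1 = 0 carry 1
  1+0+1 = 0 carry 1
  final carry 1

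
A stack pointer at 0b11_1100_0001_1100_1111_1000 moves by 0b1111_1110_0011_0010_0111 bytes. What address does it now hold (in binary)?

0b10011000000000000011111

Add column by column in base 2, right to left:
  0+1 = 1
  0+1 = 1
  0+1 = 1
  1+0 = 1
  1+0 = 1
  1+1 = 0 carry 1
  1+0+1 = 0 carry 1
  1+0+1 = 0 carry 1
  0+1+1 = 0 carry 1
  0+1+1 = 0 carry 1
  1+0+1 = 0 carry 1
  1+0+1 = 0 carry 1
  1+0+1 = 0 carry 1
  0+1+1 = 0 carry 1
  0+1+1 = 0 carry 1
  0+1+1 = 0 carry 1
  0+1+1 = 0 carry 1
  0+1+1 = 0 carry 1
  1+1+1 = 1 carry 1
  1+1+1 = 1 carry 1
  1+0+1 = 0 carry 1
  1+0+1 = 0 carry 1
  final carry 1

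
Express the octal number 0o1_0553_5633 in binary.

Each octal digit is 3 bits: 1=001 0=000 5=101 5=101 3=011 5=101 6=110 3=011 3=011.

0b1000101101011101110011011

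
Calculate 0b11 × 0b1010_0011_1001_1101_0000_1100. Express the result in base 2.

Multiply each base-2 digit by 3, carrying:
  0×3 = 0 → write 0
  0×3 = 0 → write 0
  1×3 = 3 → write 1 carry 1
  1×3+1 = 4 → write 0 carry 2
  0×3+2 = 2 → write 0 carry 1
  0×3+1 = 1 → write 1
  0×3 = 0 → write 0
  0×3 = 0 → write 0
  1×3 = 3 → write 1 carry 1
  0×3+1 = 1 → write 1
  1×3 = 3 → write 1 carry 1
  1×3+1 = 4 → write 0 carry 2
  1×3+2 = 5 → write 1 carry 2
  0×3+2 = 2 → write 0 carry 1
  0×3+1 = 1 → write 1
  1×3 = 3 → write 1 carry 1
  1×3+1 = 4 → write 0 carry 2
  1×3+2 = 5 → write 1 carry 2
  0×3+2 = 2 → write 0 carry 1
  0×3+1 = 1 → write 1
  0×3 = 0 → write 0
  1×3 = 3 → write 1 carry 1
  0×3+1 = 1 → write 1
  1×3 = 3 → write 1 carry 1
  remaining carry: 1

0b1111010101101011100100100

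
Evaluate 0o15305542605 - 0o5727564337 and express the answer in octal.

Subtract column by column in base 8:
  5-7 → 6 (borrow)
  0-3-1 → 4 (borrow)
  6-3-1 → 2
  2-4 → 6 (borrow)
  4-6-1 → 5 (borrow)
  5-5-1 → 7 (borrow)
  5-7-1 → 5 (borrow)
  0-2-1 → 5 (borrow)
  3-7-1 → 3 (borrow)
  5-5-1 → 7 (borrow)
  1-0-1 → 0

0o7355756246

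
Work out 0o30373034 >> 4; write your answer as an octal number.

4 bits is not a whole number of base-8 digits; in binary: 11000011111011000011100 >> 4 = 1100001111101100001.

0o1417541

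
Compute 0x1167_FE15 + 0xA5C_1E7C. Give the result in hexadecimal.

0x1BC41C91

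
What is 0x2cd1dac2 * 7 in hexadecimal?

Multiply each base-16 digit by 7, carrying:
  2×7 = 14 → write e
  c×7 = 84 → write 4 carry 5
  a×7+5 = 75 → write b carry 4
  d×7+4 = 95 → write f carry 5
  1×7+5 = 12 → write c
  d×7 = 91 → write b carry 5
  c×7+5 = 89 → write 9 carry 5
  2×7+5 = 19 → write 3 carry 1
  remaining carry: 1

0x139bcfb4e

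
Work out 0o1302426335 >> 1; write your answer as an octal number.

0o541213156

1 bits is not a whole number of base-8 digits; in binary: 1011000010100010110011011101 >> 1 = 101100001010001011001101110.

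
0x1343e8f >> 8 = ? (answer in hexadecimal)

0x1343e

Shifting right by 8 bits = 2 hex digits: drop the last 2.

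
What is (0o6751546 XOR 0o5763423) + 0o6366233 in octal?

First 0o6751546 XOR 0o5763423 = 0o3032165.
Add column by column in base 8, right to left:
  5+3 = 0 carry 1
  6+3+1 = 2 carry 1
  1+2+1 = 4
  2+6 = 0 carry 1
  3+6+1 = 2 carry 1
  0+3+1 = 4
  3+6 = 1 carry 1
  final carry 1

0o11420420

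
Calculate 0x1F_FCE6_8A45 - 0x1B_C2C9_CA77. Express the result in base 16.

Subtract column by column in base 16:
  5-7 → E (borrow)
  4-7-1 → C (borrow)
  A-A-1 → F (borrow)
  8-C-1 → B (borrow)
  6-9-1 → C (borrow)
  E-C-1 → 1
  C-2 → A
  F-C → 3
  F-B → 4
  1-1 → 0

0x43A1CBFCE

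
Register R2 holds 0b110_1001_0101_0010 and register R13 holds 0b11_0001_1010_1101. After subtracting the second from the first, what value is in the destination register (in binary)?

0b11011110100101

Subtract column by column in base 2:
  0-1 → 1 (borrow)
  1-0-1 → 0
  0-1 → 1 (borrow)
  0-1-1 → 0 (borrow)
  1-0-1 → 0
  0-1 → 1 (borrow)
  1-0-1 → 0
  0-1 → 1 (borrow)
  1-1-1 → 1 (borrow)
  0-0-1 → 1 (borrow)
  0-0-1 → 1 (borrow)
  1-0-1 → 0
  0-1 → 1 (borrow)
  1-1-1 → 1 (borrow)
  1-0-1 → 0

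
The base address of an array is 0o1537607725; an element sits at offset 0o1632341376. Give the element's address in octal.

0o3372151323

Add column by column in base 8, right to left:
  5+6 = 3 carry 1
  2+7+1 = 2 carry 1
  7+3+1 = 3 carry 1
  7+1+1 = 1 carry 1
  0+4+1 = 5
  6+3 = 1 carry 1
  7+2+1 = 2 carry 1
  3+3+1 = 7
  5+6 = 3 carry 1
  1+1+1 = 3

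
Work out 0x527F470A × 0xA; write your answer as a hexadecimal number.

0x338F8C664

Multiply each base-16 digit by 10, carrying:
  A×10 = 100 → write 4 carry 6
  0×10+6 = 6 → write 6
  7×10 = 70 → write 6 carry 4
  4×10+4 = 44 → write C carry 2
  F×10+2 = 152 → write 8 carry 9
  7×10+9 = 79 → write F carry 4
  2×10+4 = 24 → write 8 carry 1
  5×10+1 = 51 → write 3 carry 3
  remaining carry: 3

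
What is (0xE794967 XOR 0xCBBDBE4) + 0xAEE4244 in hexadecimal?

First 0xE794967 XOR 0xCBBDBE4 = 0x2C29283.
Add column by column in base 16, right to left:
  3+4 = 7
  8+4 = C
  2+2 = 4
  9+4 = D
  2+E = 0 carry 1
  C+E+1 = B carry 1
  2+A+1 = D

0xDB0D4C7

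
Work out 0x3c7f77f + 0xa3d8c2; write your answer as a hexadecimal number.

0x46bd041

Add column by column in base 16, right to left:
  f+2 = 1 carry 1
  7+c+1 = 4 carry 1
  7+8+1 = 0 carry 1
  f+d+1 = d carry 1
  7+3+1 = b
  c+a = 6 carry 1
  3+0+1 = 4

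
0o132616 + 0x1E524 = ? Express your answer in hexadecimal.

0x29AB2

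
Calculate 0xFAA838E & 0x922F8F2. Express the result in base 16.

AND each hex digit independently (no carries):
  F&9=9, A&2=2, A&2=2, 8&F=8, 3&8=0, 8&F=8, E&2=2

0x9228082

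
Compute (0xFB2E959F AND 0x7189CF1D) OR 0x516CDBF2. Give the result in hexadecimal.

0x716CDFFF

0xFB2E959F AND 0x7189CF1D = 0x7108851D.
Then OR with 0x516CDBF2.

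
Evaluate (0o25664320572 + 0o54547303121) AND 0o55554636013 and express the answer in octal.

Add column by column in base 8, right to left:
  2+1 = 3
  7+2 = 1 carry 1
  5+1+1 = 7
  0+3 = 3
  2+0 = 2
  3+3 = 6
  4+7 = 3 carry 1
  6+4+1 = 3 carry 1
  6+5+1 = 4 carry 1
  5+4+1 = 2 carry 1
  2+5+1 = 0 carry 1
  final carry 1
Sum = 0o102433623713; now AND with 0o55554636013:
  1&0=0, 0&5=0, 2&5=0, 4&5=4, 3&5=1, 3&4=0, 6&6=6, 2&3=2, 3&6=2, 7&0=0, 1&1=1, 3&3=3

0o410622013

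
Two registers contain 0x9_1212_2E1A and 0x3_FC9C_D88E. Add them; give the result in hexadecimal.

0xD0EAF06A8

Add column by column in base 16, right to left:
  A+E = 8 carry 1
  1+8+1 = A
  E+8 = 6 carry 1
  2+D+1 = 0 carry 1
  2+C+1 = F
  1+9 = A
  2+C = E
  1+F = 0 carry 1
  9+3+1 = D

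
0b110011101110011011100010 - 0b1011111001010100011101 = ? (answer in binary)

0b100111110101000111000101

Subtract column by column in base 2:
  0-1 → 1 (borrow)
  1-0-1 → 0
  0-1 → 1 (borrow)
  0-1-1 → 0 (borrow)
  0-1-1 → 0 (borrow)
  1-0-1 → 0
  1-0 → 1
  1-0 → 1
  0-1 → 1 (borrow)
  1-0-1 → 0
  1-1 → 0
  0-0 → 0
  0-1 → 1 (borrow)
  1-0-1 → 0
  1-0 → 1
  1-1 → 0
  0-1 → 1 (borrow)
  1-1-1 → 1 (borrow)
  1-1-1 → 1 (borrow)
  1-1-1 → 1 (borrow)
  0-0-1 → 1 (borrow)
  0-1-1 → 0 (borrow)
  1-0-1 → 0
  1-0 → 1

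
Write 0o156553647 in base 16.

0x1BAD7A7

Each octal digit is 3 bits: 1=001 5=101 6=110 5=101 5=101 3=011 6=110 4=100 7=111.
Group the bits into nibbles: 0001 1011 1010 1101 0111 1010 0111 → 1BAD7A7.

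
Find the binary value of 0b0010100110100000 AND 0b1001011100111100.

0b0000000100100000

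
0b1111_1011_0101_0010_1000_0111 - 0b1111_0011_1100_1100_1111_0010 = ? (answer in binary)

Subtract column by column in base 2:
  1-0 → 1
  1-1 → 0
  1-0 → 1
  0-0 → 0
  0-1 → 1 (borrow)
  0-1-1 → 0 (borrow)
  0-1-1 → 0 (borrow)
  1-1-1 → 1 (borrow)
  0-0-1 → 1 (borrow)
  1-0-1 → 0
  0-1 → 1 (borrow)
  0-1-1 → 0 (borrow)
  1-0-1 → 0
  0-0 → 0
  1-1 → 0
  0-1 → 1 (borrow)
  1-1-1 → 1 (borrow)
  1-1-1 → 1 (borrow)
  0-0-1 → 1 (borrow)
  1-0-1 → 0
  1-1 → 0
  1-1 → 0
  1-1 → 0
  1-1 → 0

0b1111000010110010101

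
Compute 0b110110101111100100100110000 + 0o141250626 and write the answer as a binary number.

0o141250626 = 0b1100001010101000110010110 in binary.
Add column by column in base 2, right to left:
  0+0 = 0
  0+1 = 1
  0+1 = 1
  0+0 = 0
  1+1 = 0 carry 1
  1+0+1 = 0 carry 1
  0+0+1 = 1
  0+1 = 1
  1+1 = 0 carry 1
  0+0+1 = 1
  0+0 = 0
  1+0 = 1
  0+1 = 1
  0+0 = 0
  1+1 = 0 carry 1
  1+0+1 = 0 carry 1
  1+1+1 = 1 carry 1
  1+0+1 = 0 carry 1
  1+1+1 = 1 carry 1
  0+0+1 = 1
  1+0 = 1
  0+0 = 0
  1+0 = 1
  1+1 = 0 carry 1
  0+1+1 = 0 carry 1
  1+0+1 = 0 carry 1
  1+0+1 = 0 carry 1
  final carry 1

0b1000010111010001101011000110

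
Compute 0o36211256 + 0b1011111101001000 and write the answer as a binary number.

0o36211256 = 0b11110010001001010101110 in binary.
Add column by column in base 2, right to left:
  0+0 = 0
  1+0 = 1
  1+0 = 1
  1+1 = 0 carry 1
  0+0+1 = 1
  1+0 = 1
  0+1 = 1
  1+0 = 1
  0+1 = 1
  1+1 = 0 carry 1
  0+1+1 = 0 carry 1
  0+1+1 = 0 carry 1
  1+1+1 = 1 carry 1
  0+1+1 = 0 carry 1
  0+0+1 = 1
  0+1 = 1
  1+0 = 1
  0+0 = 0
  0+0 = 0
  1+0 = 1
  1+0 = 1
  1+0 = 1
  1+0 = 1

0b11110011101000111110110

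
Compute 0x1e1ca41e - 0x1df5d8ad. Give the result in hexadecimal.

Subtract column by column in base 16:
  e-d → 1
  1-a → 7 (borrow)
  4-8-1 → b (borrow)
  a-d-1 → c (borrow)
  c-5-1 → 6
  1-f → 2 (borrow)
  e-d-1 → 0
  1-1 → 0

0x26cb71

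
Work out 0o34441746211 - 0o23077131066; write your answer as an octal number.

0o11342615123

Subtract column by column in base 8:
  1-6 → 3 (borrow)
  1-6-1 → 2 (borrow)
  2-0-1 → 1
  6-1 → 5
  4-3 → 1
  7-1 → 6
  1-7 → 2 (borrow)
  4-7-1 → 4 (borrow)
  4-0-1 → 3
  4-3 → 1
  3-2 → 1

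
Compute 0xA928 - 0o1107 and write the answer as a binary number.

0b1010011011100001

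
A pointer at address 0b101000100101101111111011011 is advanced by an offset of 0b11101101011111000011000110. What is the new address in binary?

0b1000110010001101000010100001

Add column by column in base 2, right to left:
  1+0 = 1
  1+1 = 0 carry 1
  0+1+1 = 0 carry 1
  1+0+1 = 0 carry 1
  1+0+1 = 0 carry 1
  0+0+1 = 1
  1+1 = 0 carry 1
  1+1+1 = 1 carry 1
  1+0+1 = 0 carry 1
  1+0+1 = 0 carry 1
  1+0+1 = 0 carry 1
  1+0+1 = 0 carry 1
  1+1+1 = 1 carry 1
  0+1+1 = 0 carry 1
  1+1+1 = 1 carry 1
  1+1+1 = 1 carry 1
  0+1+1 = 0 carry 1
  1+0+1 = 0 carry 1
  0+1+1 = 0 carry 1
  0+0+1 = 1
  1+1 = 0 carry 1
  0+1+1 = 0 carry 1
  0+0+1 = 1
  0+1 = 1
  1+1 = 0 carry 1
  0+1+1 = 0 carry 1
  1+0+1 = 0 carry 1
  final carry 1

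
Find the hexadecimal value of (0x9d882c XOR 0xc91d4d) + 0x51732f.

0xa60890

First 0x9d882c XOR 0xc91d4d = 0x549561.
Add column by column in base 16, right to left:
  1+f = 0 carry 1
  6+2+1 = 9
  5+3 = 8
  9+7 = 0 carry 1
  4+1+1 = 6
  5+5 = a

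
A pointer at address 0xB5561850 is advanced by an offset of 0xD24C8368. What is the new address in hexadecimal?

0x187A29BB8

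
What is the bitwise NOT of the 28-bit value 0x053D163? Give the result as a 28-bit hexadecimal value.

0xFAC2E9C

Each hex digit d becomes F−d:
  0→F, 5→A, 3→C, D→2, 1→E, 6→9, 3→C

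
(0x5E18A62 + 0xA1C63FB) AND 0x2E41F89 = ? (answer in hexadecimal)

0x2E40E09

Add column by column in base 16, right to left:
  2+B = D
  6+F = 5 carry 1
  A+3+1 = E
  8+6 = E
  1+C = D
  E+1 = F
  5+A = F
Sum = 0xFFDEE5D; now AND with 0x2E41F89:
  F&2=2, F&E=E, D&4=4, E&1=0, E&F=E, 5&8=0, D&9=9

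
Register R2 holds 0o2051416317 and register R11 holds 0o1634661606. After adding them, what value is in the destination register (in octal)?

0o3706300125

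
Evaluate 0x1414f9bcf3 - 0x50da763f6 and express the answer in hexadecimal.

Subtract column by column in base 16:
  3-6 → d (borrow)
  f-f-1 → f (borrow)
  c-3-1 → 8
  b-6 → 5
  9-7 → 2
  f-a → 5
  4-d → 7 (borrow)
  1-0-1 → 0
  4-5 → f (borrow)
  1-0-1 → 0

0xf075258fd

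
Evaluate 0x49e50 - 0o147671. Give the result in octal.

0o747227

0x49e50 = 0o1117120 in octal.
Subtract column by column in base 8:
  0-1 → 7 (borrow)
  2-7-1 → 2 (borrow)
  1-6-1 → 2 (borrow)
  7-7-1 → 7 (borrow)
  1-4-1 → 4 (borrow)
  1-1-1 → 7 (borrow)
  1-0-1 → 0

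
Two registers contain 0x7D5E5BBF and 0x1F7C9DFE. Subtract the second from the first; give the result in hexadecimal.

0x5DE1BDC1

Subtract column by column in base 16:
  F-E → 1
  B-F → C (borrow)
  B-D-1 → D (borrow)
  5-9-1 → B (borrow)
  E-C-1 → 1
  5-7 → E (borrow)
  D-F-1 → D (borrow)
  7-1-1 → 5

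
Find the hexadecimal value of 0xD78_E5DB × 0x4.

Multiply each base-16 digit by 4, carrying:
  B×4 = 44 → write C carry 2
  D×4+2 = 54 → write 6 carry 3
  5×4+3 = 23 → write 7 carry 1
  E×4+1 = 57 → write 9 carry 3
  8×4+3 = 35 → write 3 carry 2
  7×4+2 = 30 → write E carry 1
  D×4+1 = 53 → write 5 carry 3
  remaining carry: 3

0x35E3976C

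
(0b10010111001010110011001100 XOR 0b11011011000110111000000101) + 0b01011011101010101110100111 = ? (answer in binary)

First 0b10010111001010110011001100 XOR 0b11011011000110111000000101 = 0b01001100001100001011001001.
Add column by column in base 2, right to left:
  1+1 = 0 carry 1
  0+1+1 = 0 carry 1
  0+1+1 = 0 carry 1
  1+0+1 = 0 carry 1
  0+0+1 = 1
  0+1 = 1
  1+0 = 1
  1+1 = 0 carry 1
  0+1+1 = 0 carry 1
  1+1+1 = 1 carry 1
  0+0+1 = 1
  0+1 = 1
  0+0 = 0
  0+1 = 1
  1+0 = 1
  1+1 = 0 carry 1
  0+0+1 = 1
  0+1 = 1
  0+1 = 1
  0+1 = 1
  1+0 = 1
  1+1 = 0 carry 1
  0+1+1 = 0 carry 1
  0+0+1 = 1
  1+1 = 0 carry 1
  final carry 1

0b10100111110110111001110000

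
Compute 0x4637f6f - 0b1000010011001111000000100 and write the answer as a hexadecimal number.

0x359e16b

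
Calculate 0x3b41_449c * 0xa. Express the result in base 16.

0x2508cae18

Multiply each base-16 digit by 10, carrying:
  c×10 = 120 → write 8 carry 7
  9×10+7 = 97 → write 1 carry 6
  4×10+6 = 46 → write e carry 2
  4×10+2 = 42 → write a carry 2
  1×10+2 = 12 → write c
  4×10 = 40 → write 8 carry 2
  b×10+2 = 112 → write 0 carry 7
  3×10+7 = 37 → write 5 carry 2
  remaining carry: 2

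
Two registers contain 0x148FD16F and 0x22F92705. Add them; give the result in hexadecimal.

Add column by column in base 16, right to left:
  F+5 = 4 carry 1
  6+0+1 = 7
  1+7 = 8
  D+2 = F
  F+9 = 8 carry 1
  8+F+1 = 8 carry 1
  4+2+1 = 7
  1+2 = 3

0x3788F874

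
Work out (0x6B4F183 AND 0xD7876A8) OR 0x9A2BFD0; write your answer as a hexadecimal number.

0xDB2FFD0

0x6B4F183 AND 0xD7876A8 = 0x4307080.
Then OR with 0x9A2BFD0.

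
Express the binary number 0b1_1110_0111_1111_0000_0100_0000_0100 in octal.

Group the bits in threes: 011 110 011 111 110 000 010 000 000 100 → 3637602004.

0o3637602004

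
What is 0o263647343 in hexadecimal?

0x2CF4EE3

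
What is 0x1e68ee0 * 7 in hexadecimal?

Multiply each base-16 digit by 7, carrying:
  0×7 = 0 → write 0
  e×7 = 98 → write 2 carry 6
  e×7+6 = 104 → write 8 carry 6
  8×7+6 = 62 → write e carry 3
  6×7+3 = 45 → write d carry 2
  e×7+2 = 100 → write 4 carry 6
  1×7+6 = 13 → write d

0xd4de820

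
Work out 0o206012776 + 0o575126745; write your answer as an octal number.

0o1003141743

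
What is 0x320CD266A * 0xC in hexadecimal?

Multiply each base-16 digit by 12, carrying:
  A×12 = 120 → write 8 carry 7
  6×12+7 = 79 → write F carry 4
  6×12+4 = 76 → write C carry 4
  2×12+4 = 28 → write C carry 1
  D×12+1 = 157 → write D carry 9
  C×12+9 = 153 → write 9 carry 9
  0×12+9 = 9 → write 9
  2×12 = 24 → write 8 carry 1
  3×12+1 = 37 → write 5 carry 2
  remaining carry: 2

0x25899DCCF8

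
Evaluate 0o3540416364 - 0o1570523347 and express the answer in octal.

0o1747673015

Subtract column by column in base 8:
  4-7 → 5 (borrow)
  6-4-1 → 1
  3-3 → 0
  6-3 → 3
  1-2 → 7 (borrow)
  4-5-1 → 6 (borrow)
  0-0-1 → 7 (borrow)
  4-7-1 → 4 (borrow)
  5-5-1 → 7 (borrow)
  3-1-1 → 1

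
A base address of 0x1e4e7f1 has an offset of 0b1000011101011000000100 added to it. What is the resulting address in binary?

0b10000001101011110111110101

0x1e4e7f1 = 0b1111001001110011111110001 in binary.
Add column by column in base 2, right to left:
  1+0 = 1
  0+0 = 0
  0+1 = 1
  0+0 = 0
  1+0 = 1
  1+0 = 1
  1+0 = 1
  1+0 = 1
  1+0 = 1
  1+1 = 0 carry 1
  1+1+1 = 1 carry 1
  0+0+1 = 1
  0+1 = 1
  1+0 = 1
  1+1 = 0 carry 1
  1+1+1 = 1 carry 1
  0+1+1 = 0 carry 1
  0+0+1 = 1
  1+0 = 1
  0+0 = 0
  0+0 = 0
  1+1 = 0 carry 1
  1+0+1 = 0 carry 1
  1+0+1 = 0 carry 1
  1+0+1 = 0 carry 1
  final carry 1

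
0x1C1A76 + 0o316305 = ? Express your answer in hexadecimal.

0o316305 = 0x19CC5 in hexadecimal.
Add column by column in base 16, right to left:
  6+5 = B
  7+C = 3 carry 1
  A+C+1 = 7 carry 1
  1+9+1 = B
  C+1 = D
  1+0 = 1

0x1DB73B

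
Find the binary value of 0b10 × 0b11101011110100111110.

0b111010111101001111100

Multiply each base-2 digit by 2, carrying:
  0×2 = 0 → write 0
  1×2 = 2 → write 0 carry 1
  1×2+1 = 3 → write 1 carry 1
  1×2+1 = 3 → write 1 carry 1
  1×2+1 = 3 → write 1 carry 1
  1×2+1 = 3 → write 1 carry 1
  0×2+1 = 1 → write 1
  0×2 = 0 → write 0
  1×2 = 2 → write 0 carry 1
  0×2+1 = 1 → write 1
  1×2 = 2 → write 0 carry 1
  1×2+1 = 3 → write 1 carry 1
  1×2+1 = 3 → write 1 carry 1
  1×2+1 = 3 → write 1 carry 1
  0×2+1 = 1 → write 1
  1×2 = 2 → write 0 carry 1
  0×2+1 = 1 → write 1
  1×2 = 2 → write 0 carry 1
  1×2+1 = 3 → write 1 carry 1
  1×2+1 = 3 → write 1 carry 1
  remaining carry: 1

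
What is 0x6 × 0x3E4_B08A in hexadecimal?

Multiply each base-16 digit by 6, carrying:
  A×6 = 60 → write C carry 3
  8×6+3 = 51 → write 3 carry 3
  0×6+3 = 3 → write 3
  B×6 = 66 → write 2 carry 4
  4×6+4 = 28 → write C carry 1
  E×6+1 = 85 → write 5 carry 5
  3×6+5 = 23 → write 7 carry 1
  remaining carry: 1

0x175C233C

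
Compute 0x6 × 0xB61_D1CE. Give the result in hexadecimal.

0x444AEAD4

Multiply each base-16 digit by 6, carrying:
  E×6 = 84 → write 4 carry 5
  C×6+5 = 77 → write D carry 4
  1×6+4 = 10 → write A
  D×6 = 78 → write E carry 4
  1×6+4 = 10 → write A
  6×6 = 36 → write 4 carry 2
  B×6+2 = 68 → write 4 carry 4
  remaining carry: 4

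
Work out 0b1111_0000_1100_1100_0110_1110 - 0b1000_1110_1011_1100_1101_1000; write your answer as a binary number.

0b11000100000111110010110

Subtract column by column in base 2:
  0-0 → 0
  1-0 → 1
  1-0 → 1
  1-1 → 0
  0-1 → 1 (borrow)
  1-0-1 → 0
  1-1 → 0
  0-1 → 1 (borrow)
  0-0-1 → 1 (borrow)
  0-0-1 → 1 (borrow)
  1-1-1 → 1 (borrow)
  1-1-1 → 1 (borrow)
  0-1-1 → 0 (borrow)
  0-1-1 → 0 (borrow)
  1-0-1 → 0
  1-1 → 0
  0-0 → 0
  0-1 → 1 (borrow)
  0-1-1 → 0 (borrow)
  0-1-1 → 0 (borrow)
  1-0-1 → 0
  1-0 → 1
  1-0 → 1
  1-1 → 0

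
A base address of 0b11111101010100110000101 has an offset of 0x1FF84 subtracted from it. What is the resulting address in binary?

0x1FF84 = 0b11111111110000100 in binary.
Subtract column by column in base 2:
  1-0 → 1
  0-0 → 0
  1-1 → 0
  0-0 → 0
  0-0 → 0
  0-0 → 0
  0-0 → 0
  1-1 → 0
  1-1 → 0
  0-1 → 1 (borrow)
  0-1-1 → 0 (borrow)
  1-1-1 → 1 (borrow)
  0-1-1 → 0 (borrow)
  1-1-1 → 1 (borrow)
  0-1-1 → 0 (borrow)
  1-1-1 → 1 (borrow)
  0-1-1 → 0 (borrow)
  1-0-1 → 0
  1-0 → 1
  1-0 → 1
  1-0 → 1
  1-0 → 1
  1-0 → 1

0b11111001010101000000001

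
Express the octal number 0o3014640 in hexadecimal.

0xC19A0

Each octal digit is 3 bits: 3=011 0=000 1=001 4=100 6=110 4=100 0=000.
Group the bits into nibbles: 1100 0001 1001 1010 0000 → C19A0.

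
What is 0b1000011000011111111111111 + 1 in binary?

The trailing 14 digits are 1 (max in base 2), so adding 1 cascades: they roll to 0 and the next digit up increments.

0b1000011000100000000000000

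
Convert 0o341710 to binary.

Each octal digit is 3 bits: 3=011 4=100 1=001 7=111 1=001 0=000.

0b11100001111001000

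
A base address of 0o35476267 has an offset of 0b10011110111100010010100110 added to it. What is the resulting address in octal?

0b10011110111100010010100110 = 0o236742246 in octal.
Add column by column in base 8, right to left:
  7+6 = 5 carry 1
  6+4+1 = 3 carry 1
  2+2+1 = 5
  6+2 = 0 carry 1
  7+4+1 = 4 carry 1
  4+7+1 = 4 carry 1
  5+6+1 = 4 carry 1
  3+3+1 = 7
  0+2 = 2

0o274440535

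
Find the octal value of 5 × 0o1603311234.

0o10620756414

Multiply each base-8 digit by 5, carrying:
  4×5 = 20 → write 4 carry 2
  3×5+2 = 17 → write 1 carry 2
  2×5+2 = 12 → write 4 carry 1
  1×5+1 = 6 → write 6
  1×5 = 5 → write 5
  3×5 = 15 → write 7 carry 1
  3×5+1 = 16 → write 0 carry 2
  0×5+2 = 2 → write 2
  6×5 = 30 → write 6 carry 3
  1×5+3 = 8 → write 0 carry 1
  remaining carry: 1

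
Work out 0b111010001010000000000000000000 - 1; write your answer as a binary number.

0b111010001001111111111111111111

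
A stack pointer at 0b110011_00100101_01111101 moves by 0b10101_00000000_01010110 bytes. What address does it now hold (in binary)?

Add column by column in base 2, right to left:
  1+0 = 1
  0+1 = 1
  1+1 = 0 carry 1
  1+0+1 = 0 carry 1
  1+1+1 = 1 carry 1
  1+0+1 = 0 carry 1
  1+1+1 = 1 carry 1
  0+0+1 = 1
  1+0 = 1
  0+0 = 0
  1+0 = 1
  0+0 = 0
  0+0 = 0
  1+0 = 1
  0+0 = 0
  0+0 = 0
  1+1 = 0 carry 1
  1+0+1 = 0 carry 1
  0+1+1 = 0 carry 1
  0+0+1 = 1
  1+1 = 0 carry 1
  1+0+1 = 0 carry 1
  final carry 1

0b10010000010010111010011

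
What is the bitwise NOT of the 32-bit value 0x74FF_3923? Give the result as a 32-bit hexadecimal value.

0x8B00C6DC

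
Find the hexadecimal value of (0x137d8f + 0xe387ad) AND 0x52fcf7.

Add column by column in base 16, right to left:
  f+d = c carry 1
  8+a+1 = 3 carry 1
  d+7+1 = 5 carry 1
  7+8+1 = 0 carry 1
  3+3+1 = 7
  1+e = f
Sum = 0xf7053c; now AND with 0x52fcf7:
  f&5=5, 7&2=2, 0&f=0, 5&c=4, 3&f=3, c&7=4

0x520434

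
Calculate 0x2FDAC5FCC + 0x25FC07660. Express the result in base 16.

0x55D6CD62C

Add column by column in base 16, right to left:
  C+0 = C
  C+6 = 2 carry 1
  F+6+1 = 6 carry 1
  5+7+1 = D
  C+0 = C
  A+C = 6 carry 1
  D+F+1 = D carry 1
  F+5+1 = 5 carry 1
  2+2+1 = 5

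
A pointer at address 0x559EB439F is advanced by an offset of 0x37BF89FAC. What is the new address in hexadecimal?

Add column by column in base 16, right to left:
  F+C = B carry 1
  9+A+1 = 4 carry 1
  3+F+1 = 3 carry 1
  4+9+1 = E
  B+8 = 3 carry 1
  E+F+1 = E carry 1
  9+B+1 = 5 carry 1
  5+7+1 = D
  5+3 = 8

0x8D5E3E34B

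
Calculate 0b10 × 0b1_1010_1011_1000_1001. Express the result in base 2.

0b110101011100010010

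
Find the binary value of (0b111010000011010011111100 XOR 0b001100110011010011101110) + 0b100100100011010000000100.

First 0b111010000011010011111100 XOR 0b001100110011010011101110 = 0b110110110000000000010010.
Add column by column in base 2, right to left:
  0+0 = 0
  1+0 = 1
  0+1 = 1
  0+0 = 0
  1+0 = 1
  0+0 = 0
  0+0 = 0
  0+0 = 0
  0+0 = 0
  0+0 = 0
  0+1 = 1
  0+0 = 0
  0+1 = 1
  0+1 = 1
  0+0 = 0
  0+0 = 0
  1+0 = 1
  1+1 = 0 carry 1
  0+0+1 = 1
  1+0 = 1
  1+1 = 0 carry 1
  0+0+1 = 1
  1+0 = 1
  1+1 = 0 carry 1
  final carry 1

0b1011011010011010000010110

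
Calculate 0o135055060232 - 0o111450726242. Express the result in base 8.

Subtract column by column in base 8:
  2-2 → 0
  3-4 → 7 (borrow)
  2-2-1 → 7 (borrow)
  0-6-1 → 1 (borrow)
  6-2-1 → 3
  0-7 → 1 (borrow)
  5-0-1 → 4
  5-5 → 0
  0-4 → 4 (borrow)
  5-1-1 → 3
  3-1 → 2
  1-1 → 0

0o23404131770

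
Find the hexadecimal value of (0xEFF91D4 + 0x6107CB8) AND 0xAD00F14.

Add column by column in base 16, right to left:
  4+8 = C
  D+B = 8 carry 1
  1+C+1 = E
  9+7 = 0 carry 1
  F+0+1 = 0 carry 1
  F+1+1 = 1 carry 1
  E+6+1 = 5 carry 1
  final carry 1
Sum = 0x15100E8C; now AND with 0xAD00F14:
  1&0=0, 5&A=0, 1&D=1, 0&0=0, 0&0=0, E&F=E, 8&1=0, C&4=4

0x100E04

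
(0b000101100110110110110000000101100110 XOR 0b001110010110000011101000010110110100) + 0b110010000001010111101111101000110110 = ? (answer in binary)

First 0b000101100110110110110000000101100110 XOR 0b001110010110000011101000010110110100 = 0b001011110000110101011000010011010010.
Add column by column in base 2, right to left:
  0+0 = 0
  1+1 = 0 carry 1
  0+1+1 = 0 carry 1
  0+0+1 = 1
  1+1 = 0 carry 1
  0+1+1 = 0 carry 1
  1+0+1 = 0 carry 1
  1+0+1 = 0 carry 1
  0+0+1 = 1
  0+1 = 1
  1+0 = 1
  0+1 = 1
  0+1 = 1
  0+1 = 1
  0+1 = 1
  1+1 = 0 carry 1
  1+0+1 = 0 carry 1
  0+1+1 = 0 carry 1
  1+1+1 = 1 carry 1
  0+1+1 = 0 carry 1
  1+1+1 = 1 carry 1
  0+0+1 = 1
  1+1 = 0 carry 1
  1+0+1 = 0 carry 1
  0+1+1 = 0 carry 1
  0+0+1 = 1
  0+0 = 0
  0+0 = 0
  1+0 = 1
  1+0 = 1
  1+0 = 1
  1+1 = 0 carry 1
  0+0+1 = 1
  1+0 = 1
  0+1 = 1
  0+1 = 1

0b111101110010001101000111111100001000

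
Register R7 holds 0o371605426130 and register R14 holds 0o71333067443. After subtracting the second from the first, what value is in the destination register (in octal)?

Subtract column by column in base 8:
  0-3 → 5 (borrow)
  3-4-1 → 6 (borrow)
  1-4-1 → 4 (borrow)
  6-7-1 → 6 (borrow)
  2-6-1 → 3 (borrow)
  4-0-1 → 3
  5-3 → 2
  0-3 → 5 (borrow)
  6-3-1 → 2
  1-1 → 0
  7-7 → 0
  3-0 → 3

0o300252336465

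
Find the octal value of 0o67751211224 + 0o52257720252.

0o142231131476

Add column by column in base 8, right to left:
  4+2 = 6
  2+5 = 7
  2+2 = 4
  1+0 = 1
  1+2 = 3
  2+7 = 1 carry 1
  1+7+1 = 1 carry 1
  5+5+1 = 3 carry 1
  7+2+1 = 2 carry 1
  7+2+1 = 2 carry 1
  6+5+1 = 4 carry 1
  final carry 1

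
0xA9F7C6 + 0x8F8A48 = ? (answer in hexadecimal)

Add column by column in base 16, right to left:
  6+8 = E
  C+4 = 0 carry 1
  7+A+1 = 2 carry 1
  F+8+1 = 8 carry 1
  9+F+1 = 9 carry 1
  A+8+1 = 3 carry 1
  final carry 1

0x139820E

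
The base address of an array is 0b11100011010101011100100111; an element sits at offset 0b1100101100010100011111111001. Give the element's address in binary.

0b10000001111101001111100100000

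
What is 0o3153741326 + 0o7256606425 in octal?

0o12432547753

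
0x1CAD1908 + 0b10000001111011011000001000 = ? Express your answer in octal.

0o3655147420

0x1CAD1908 = 0o3453214410 in octal.
0b10000001111011011000001000 = 0o201733010 in octal.
Add column by column in base 8, right to left:
  0+0 = 0
  1+1 = 2
  4+0 = 4
  4+3 = 7
  1+3 = 4
  2+7 = 1 carry 1
  3+1+1 = 5
  5+0 = 5
  4+2 = 6
  3+0 = 3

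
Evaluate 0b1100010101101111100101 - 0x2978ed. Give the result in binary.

0b1111110001011111000

0x2978ed = 0b1010010111100011101101 in binary.
Subtract column by column in base 2:
  1-1 → 0
  0-0 → 0
  1-1 → 0
  0-1 → 1 (borrow)
  0-0-1 → 1 (borrow)
  1-1-1 → 1 (borrow)
  1-1-1 → 1 (borrow)
  1-1-1 → 1 (borrow)
  1-0-1 → 0
  1-0 → 1
  0-0 → 0
  1-1 → 0
  1-1 → 0
  0-1 → 1 (borrow)
  1-1-1 → 1 (borrow)
  0-0-1 → 1 (borrow)
  1-1-1 → 1 (borrow)
  0-0-1 → 1 (borrow)
  0-0-1 → 1 (borrow)
  0-1-1 → 0 (borrow)
  1-0-1 → 0
  1-1 → 0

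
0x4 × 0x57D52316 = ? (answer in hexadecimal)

Multiply each base-16 digit by 4, carrying:
  6×4 = 24 → write 8 carry 1
  1×4+1 = 5 → write 5
  3×4 = 12 → write C
  2×4 = 8 → write 8
  5×4 = 20 → write 4 carry 1
  D×4+1 = 53 → write 5 carry 3
  7×4+3 = 31 → write F carry 1
  5×4+1 = 21 → write 5 carry 1
  remaining carry: 1

0x15F548C58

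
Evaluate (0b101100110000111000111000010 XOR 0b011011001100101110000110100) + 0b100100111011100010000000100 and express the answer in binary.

0b1011100110111111000111111010

First 0b101100110000111000111000010 XOR 0b011011001100101110000110100 = 0b110111111100010110111110110.
Add column by column in base 2, right to left:
  0+0 = 0
  1+0 = 1
  1+1 = 0 carry 1
  0+0+1 = 1
  1+0 = 1
  1+0 = 1
  1+0 = 1
  1+0 = 1
  1+0 = 1
  0+0 = 0
  1+1 = 0 carry 1
  1+0+1 = 0 carry 1
  0+0+1 = 1
  1+0 = 1
  0+1 = 1
  0+1 = 1
  0+1 = 1
  1+0 = 1
  1+1 = 0 carry 1
  1+1+1 = 1 carry 1
  1+1+1 = 1 carry 1
  1+0+1 = 0 carry 1
  1+0+1 = 0 carry 1
  1+1+1 = 1 carry 1
  0+0+1 = 1
  1+0 = 1
  1+1 = 0 carry 1
  final carry 1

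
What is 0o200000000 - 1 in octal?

The trailing 8 digits are 0, so subtracting 1 borrows through: they become 7 and the next digit up decrements.

0o177777777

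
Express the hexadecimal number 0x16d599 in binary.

Expand each hex digit to 4 bits: 1=0001 6=0110 d=1101 5=0101 9=1001 9=1001.

0b101101101010110011001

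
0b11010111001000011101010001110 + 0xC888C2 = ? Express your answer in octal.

0o3353141520

0b11010111001000011101010001110 = 0o3271035216 in octal.
0xC888C2 = 0o62104302 in octal.
Add column by column in base 8, right to left:
  6+2 = 0 carry 1
  1+0+1 = 2
  2+3 = 5
  5+4 = 1 carry 1
  3+0+1 = 4
  0+1 = 1
  1+2 = 3
  7+6 = 5 carry 1
  2+0+1 = 3
  3+0 = 3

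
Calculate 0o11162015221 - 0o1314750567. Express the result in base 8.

0o7645044432

Subtract column by column in base 8:
  1-7 → 2 (borrow)
  2-6-1 → 3 (borrow)
  2-5-1 → 4 (borrow)
  5-0-1 → 4
  1-5 → 4 (borrow)
  0-7-1 → 0 (borrow)
  2-4-1 → 5 (borrow)
  6-1-1 → 4
  1-3 → 6 (borrow)
  1-1-1 → 7 (borrow)
  1-0-1 → 0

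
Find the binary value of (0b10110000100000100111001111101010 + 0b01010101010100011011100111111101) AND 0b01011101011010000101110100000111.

Add column by column in base 2, right to left:
  0+1 = 1
  1+0 = 1
  0+1 = 1
  1+1 = 0 carry 1
  0+1+1 = 0 carry 1
  1+1+1 = 1 carry 1
  1+1+1 = 1 carry 1
  1+1+1 = 1 carry 1
  1+1+1 = 1 carry 1
  1+0+1 = 0 carry 1
  0+0+1 = 1
  0+1 = 1
  1+1 = 0 carry 1
  1+1+1 = 1 carry 1
  1+0+1 = 0 carry 1
  0+1+1 = 0 carry 1
  0+1+1 = 0 carry 1
  1+0+1 = 0 carry 1
  0+0+1 = 1
  0+0 = 0
  0+1 = 1
  0+0 = 0
  0+1 = 1
  1+0 = 1
  0+1 = 1
  0+0 = 0
  0+1 = 1
  0+0 = 0
  1+1 = 0 carry 1
  1+0+1 = 0 carry 1
  0+1+1 = 0 carry 1
  1+0+1 = 0 carry 1
  final carry 1
Sum = 0b100000101110101000010110111100111; now AND with 0b01011101011010000101110100000111:
  100000101110101000010110111100111
& 001011101011010000101110100000111
= 000000101010000000000110100000111

0b101010000000000110100000111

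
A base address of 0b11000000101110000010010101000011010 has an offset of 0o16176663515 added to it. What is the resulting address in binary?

0o16176663515 = 0b1110001111110110110011101001101 in binary.
Add column by column in base 2, right to left:
  0+1 = 1
  1+0 = 1
  0+1 = 1
  1+1 = 0 carry 1
  1+0+1 = 0 carry 1
  0+0+1 = 1
  0+1 = 1
  0+0 = 0
  0+1 = 1
  1+1 = 0 carry 1
  0+1+1 = 0 carry 1
  1+0+1 = 0 carry 1
  0+0+1 = 1
  1+1 = 0 carry 1
  0+1+1 = 0 carry 1
  0+0+1 = 1
  1+1 = 0 carry 1
  0+1+1 = 0 carry 1
  0+0+1 = 1
  0+1 = 1
  0+1 = 1
  0+1 = 1
  1+1 = 0 carry 1
  1+1+1 = 1 carry 1
  1+1+1 = 1 carry 1
  0+0+1 = 1
  1+0 = 1
  0+0 = 0
  0+1 = 1
  0+1 = 1
  0+1 = 1
  0+0 = 0
  0+0 = 0
  1+0 = 1
  1+0 = 1

0b11001110111101111001001000101100111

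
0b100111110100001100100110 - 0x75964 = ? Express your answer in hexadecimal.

0x97e9c2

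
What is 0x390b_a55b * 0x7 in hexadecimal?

Multiply each base-16 digit by 7, carrying:
  b×7 = 77 → write d carry 4
  5×7+4 = 39 → write 7 carry 2
  5×7+2 = 37 → write 5 carry 2
  a×7+2 = 72 → write 8 carry 4
  b×7+4 = 81 → write 1 carry 5
  0×7+5 = 5 → write 5
  9×7 = 63 → write f carry 3
  3×7+3 = 24 → write 8 carry 1
  remaining carry: 1

0x18f51857d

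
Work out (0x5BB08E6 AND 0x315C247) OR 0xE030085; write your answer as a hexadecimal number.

0xF1300C7

0x5BB08E6 AND 0x315C247 = 0x1110046.
Then OR with 0xE030085.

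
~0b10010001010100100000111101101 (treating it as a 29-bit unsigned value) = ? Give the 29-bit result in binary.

Invert each bit: 10010001010100100000111101101 → 01101110101011011111000010010.

0b01101110101011011111000010010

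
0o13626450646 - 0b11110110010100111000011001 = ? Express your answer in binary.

0o13626450646 = 0b1011110010110100101000110100110 in binary.
Subtract column by column in base 2:
  0-1 → 1 (borrow)
  1-0-1 → 0
  1-0 → 1
  0-1 → 1 (borrow)
  0-1-1 → 0 (borrow)
  1-0-1 → 0
  0-0 → 0
  1-0 → 1
  1-0 → 1
  0-1 → 1 (borrow)
  0-1-1 → 0 (borrow)
  0-1-1 → 0 (borrow)
  1-0-1 → 0
  0-0 → 0
  1-1 → 0
  0-0 → 0
  0-1 → 1 (borrow)
  1-0-1 → 0
  0-0 → 0
  1-1 → 0
  1-1 → 0
  0-0 → 0
  1-1 → 0
  0-1 → 1 (borrow)
  0-1-1 → 0 (borrow)
  1-1-1 → 1 (borrow)
  1-0-1 → 0
  1-0 → 1
  1-0 → 1
  0-0 → 0
  1-0 → 1

0b1011010100000010000001110001101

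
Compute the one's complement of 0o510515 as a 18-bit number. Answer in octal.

Each oct digit d becomes 7−d:
  5→2, 1→6, 0→7, 5→2, 1→6, 5→2

0o267262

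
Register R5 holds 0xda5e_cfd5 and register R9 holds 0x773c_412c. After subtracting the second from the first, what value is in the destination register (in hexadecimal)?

Subtract column by column in base 16:
  5-c → 9 (borrow)
  d-2-1 → a
  f-1 → e
  c-4 → 8
  e-c → 2
  5-3 → 2
  a-7 → 3
  d-7 → 6

0x63228ea9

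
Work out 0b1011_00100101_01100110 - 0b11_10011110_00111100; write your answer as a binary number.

Subtract column by column in base 2:
  0-0 → 0
  1-0 → 1
  1-1 → 0
  0-1 → 1 (borrow)
  0-1-1 → 0 (borrow)
  1-1-1 → 1 (borrow)
  1-0-1 → 0
  0-0 → 0
  1-0 → 1
  0-1 → 1 (borrow)
  1-1-1 → 1 (borrow)
  0-1-1 → 0 (borrow)
  0-1-1 → 0 (borrow)
  1-0-1 → 0
  0-0 → 0
  0-1 → 1 (borrow)
  1-1-1 → 1 (borrow)
  1-1-1 → 1 (borrow)
  0-0-1 → 1 (borrow)
  1-0-1 → 0

0b1111000011100101010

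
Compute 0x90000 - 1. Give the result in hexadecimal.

0x8FFFF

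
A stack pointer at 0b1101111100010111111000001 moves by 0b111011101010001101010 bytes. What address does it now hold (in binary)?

0b1110111000000010000101011

Add column by column in base 2, right to left:
  1+0 = 1
  0+1 = 1
  0+0 = 0
  0+1 = 1
  0+0 = 0
  0+1 = 1
  1+1 = 0 carry 1
  1+0+1 = 0 carry 1
  1+0+1 = 0 carry 1
  1+0+1 = 0 carry 1
  1+1+1 = 1 carry 1
  1+0+1 = 0 carry 1
  0+1+1 = 0 carry 1
  1+0+1 = 0 carry 1
  0+1+1 = 0 carry 1
  0+1+1 = 0 carry 1
  0+1+1 = 0 carry 1
  1+0+1 = 0 carry 1
  1+1+1 = 1 carry 1
  1+1+1 = 1 carry 1
  1+1+1 = 1 carry 1
  1+0+1 = 0 carry 1
  0+0+1 = 1
  1+0 = 1
  1+0 = 1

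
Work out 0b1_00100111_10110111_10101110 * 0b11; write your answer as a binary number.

0b11011101110010011100001010

Multiply each base-2 digit by 3, carrying:
  0×3 = 0 → write 0
  1×3 = 3 → write 1 carry 1
  1×3+1 = 4 → write 0 carry 2
  1×3+2 = 5 → write 1 carry 2
  0×3+2 = 2 → write 0 carry 1
  1×3+1 = 4 → write 0 carry 2
  0×3+2 = 2 → write 0 carry 1
  1×3+1 = 4 → write 0 carry 2
  1×3+2 = 5 → write 1 carry 2
  1×3+2 = 5 → write 1 carry 2
  1×3+2 = 5 → write 1 carry 2
  0×3+2 = 2 → write 0 carry 1
  1×3+1 = 4 → write 0 carry 2
  1×3+2 = 5 → write 1 carry 2
  0×3+2 = 2 → write 0 carry 1
  1×3+1 = 4 → write 0 carry 2
  1×3+2 = 5 → write 1 carry 2
  1×3+2 = 5 → write 1 carry 2
  1×3+2 = 5 → write 1 carry 2
  0×3+2 = 2 → write 0 carry 1
  0×3+1 = 1 → write 1
  1×3 = 3 → write 1 carry 1
  0×3+1 = 1 → write 1
  0×3 = 0 → write 0
  1×3 = 3 → write 1 carry 1
  remaining carry: 1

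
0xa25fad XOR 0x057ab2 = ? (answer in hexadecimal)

0xa7251f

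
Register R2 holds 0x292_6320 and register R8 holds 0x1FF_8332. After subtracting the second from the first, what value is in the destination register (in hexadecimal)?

Subtract column by column in base 16:
  0-2 → E (borrow)
  2-3-1 → E (borrow)
  3-3-1 → F (borrow)
  6-8-1 → D (borrow)
  2-F-1 → 2 (borrow)
  9-F-1 → 9 (borrow)
  2-1-1 → 0

0x92DFEE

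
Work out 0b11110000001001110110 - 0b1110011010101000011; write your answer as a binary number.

0b1111100110100110011

Subtract column by column in base 2:
  0-1 → 1 (borrow)
  1-1-1 → 1 (borrow)
  1-0-1 → 0
  0-0 → 0
  1-0 → 1
  1-0 → 1
  1-1 → 0
  0-0 → 0
  0-1 → 1 (borrow)
  1-0-1 → 0
  0-1 → 1 (borrow)
  0-0-1 → 1 (borrow)
  0-1-1 → 0 (borrow)
  0-1-1 → 0 (borrow)
  0-0-1 → 1 (borrow)
  0-0-1 → 1 (borrow)
  1-1-1 → 1 (borrow)
  1-1-1 → 1 (borrow)
  1-1-1 → 1 (borrow)
  1-0-1 → 0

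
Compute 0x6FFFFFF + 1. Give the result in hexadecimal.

0x7000000

The trailing 6 digits are F (max in base 16), so adding 1 cascades: they roll to 0 and the next digit up increments.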